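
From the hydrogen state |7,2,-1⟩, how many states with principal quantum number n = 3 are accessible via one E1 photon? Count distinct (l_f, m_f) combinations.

2

E1 requires Δl = ±1, so l_f ∈ {1, 3}; with 0 ≤ l_f ≤ n_f−1 = 2, the allowed l_f values are {1}.
For l_f = 1: m_f ∈ {m_i−1, m_i, m_i+1} ∩ [−1, 1] = {-1, 0} → 2 states.
Total: 2.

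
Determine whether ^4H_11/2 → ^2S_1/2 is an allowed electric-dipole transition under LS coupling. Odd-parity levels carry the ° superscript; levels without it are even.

Initial level: S=3/2, L=5, J=11/2, parity even. Final level: S=1/2, L=0, J=1/2, parity even.
Parity must change: even → even — violated.
ΔS = 0: S: 3/2 → 1/2 — violated.
ΔL = 0, ±1 (not L=0↔0): L: 5 → 0, ΔL = -5 — violated.
ΔJ = 0, ±1 (not J=0↔0): J: 11/2 → 1/2, ΔJ = -5 — violated.
Rule(s) violated: parity, ΔS, ΔL, ΔJ.

forbidden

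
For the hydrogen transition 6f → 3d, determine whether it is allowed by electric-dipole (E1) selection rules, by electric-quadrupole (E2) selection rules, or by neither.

Δl = 2 − 3 = -1; l_i + l_f = 5.
E1 (Δl = ±1): satisfied.
E2 (Δl = 0,±2, l_i+l_f ≥ 2): not satisfied.

E1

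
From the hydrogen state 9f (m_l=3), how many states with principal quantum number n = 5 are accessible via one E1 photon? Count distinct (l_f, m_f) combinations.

4

E1 requires Δl = ±1, so l_f ∈ {2, 4}; with 0 ≤ l_f ≤ n_f−1 = 4, the allowed l_f values are {2, 4}.
For l_f = 2: m_f ∈ {m_i−1, m_i, m_i+1} ∩ [−2, 2] = {2} → 1 state.
For l_f = 4: m_f ∈ {m_i−1, m_i, m_i+1} ∩ [−4, 4] = {2, 3, 4} → 3 states.
Total: 4.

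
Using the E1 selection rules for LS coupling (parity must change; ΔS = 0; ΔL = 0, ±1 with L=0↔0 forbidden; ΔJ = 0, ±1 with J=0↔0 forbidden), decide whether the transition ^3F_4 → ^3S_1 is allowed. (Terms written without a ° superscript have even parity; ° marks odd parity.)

Initial level: S=1, L=3, J=4, parity even. Final level: S=1, L=0, J=1, parity even.
ΔL = 0, ±1 (not L=0↔0): L: 3 → 0, ΔL = -3 — fails.
ΔJ = 0, ±1 (not J=0↔0): J: 4 → 1, ΔJ = -3 — fails.
ΔS = 0: S: 1 → 1 — ok.
Parity must change: even → even — fails.
Rule(s) violated: parity, ΔL, ΔJ.

forbidden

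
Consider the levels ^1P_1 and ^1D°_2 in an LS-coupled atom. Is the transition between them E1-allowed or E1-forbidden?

Parity must change: even → odd — satisfied.
ΔS = 0: S: 0 → 0 — satisfied.
ΔL = 0, ±1 (not L=0↔0): L: 1 → 2, ΔL = +1 — satisfied.
ΔJ = 0, ±1 (not J=0↔0): J: 1 → 2, ΔJ = +1 — satisfied.
All four E1 rules are satisfied.

allowed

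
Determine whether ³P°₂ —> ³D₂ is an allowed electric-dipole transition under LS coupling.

allowed

Parity must change: odd → even — ✓.
ΔS = 0: S: 1 → 1 — ✓.
ΔL = 0, ±1 (not L=0↔0): L: 1 → 2, ΔL = +1 — ✓.
ΔJ = 0, ±1 (not J=0↔0): J: 2 → 2, ΔJ = +0 — ✓.
All four E1 rules are satisfied.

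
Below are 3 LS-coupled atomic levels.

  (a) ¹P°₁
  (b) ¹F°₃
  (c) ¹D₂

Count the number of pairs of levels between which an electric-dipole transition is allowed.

(a)–(b): forbidden (parity, ΔL, ΔJ).
(a)–(c): allowed.
(b)–(c): allowed.
Allowed pairs: 2 of 3.

2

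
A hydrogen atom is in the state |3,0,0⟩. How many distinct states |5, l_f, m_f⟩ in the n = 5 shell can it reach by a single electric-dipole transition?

3

E1 requires Δl = ±1, so l_f ∈ {-1, 1}; with 0 ≤ l_f ≤ n_f−1 = 4, the allowed l_f values are {1}.
For l_f = 1: m_f ∈ {m_i−1, m_i, m_i+1} ∩ [−1, 1] = {-1, 0, 1} → 3 states.
Total: 3.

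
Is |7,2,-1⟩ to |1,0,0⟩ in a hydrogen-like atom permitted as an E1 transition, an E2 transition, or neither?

E2

Δl = 0 − 2 = -2; l_i + l_f = 2.
Δm_l = +1.
E1 (Δl = ±1, |Δm_l| ≤ 1): not satisfied.
E2 (Δl = 0,±2, l_i+l_f ≥ 2, |Δm_l| ≤ 2): satisfied.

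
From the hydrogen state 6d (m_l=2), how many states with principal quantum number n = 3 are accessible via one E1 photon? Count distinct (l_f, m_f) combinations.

1

E1 requires Δl = ±1, so l_f ∈ {1, 3}; with 0 ≤ l_f ≤ n_f−1 = 2, the allowed l_f values are {1}.
For l_f = 1: m_f ∈ {m_i−1, m_i, m_i+1} ∩ [−1, 1] = {1} → 1 state.
Total: 1.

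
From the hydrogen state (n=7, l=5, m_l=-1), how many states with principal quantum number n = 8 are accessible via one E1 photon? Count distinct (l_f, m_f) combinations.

E1 requires Δl = ±1, so l_f ∈ {4, 6}; with 0 ≤ l_f ≤ n_f−1 = 7, the allowed l_f values are {4, 6}.
For l_f = 4: m_f ∈ {m_i−1, m_i, m_i+1} ∩ [−4, 4] = {-2, -1, 0} → 3 states.
For l_f = 6: m_f ∈ {m_i−1, m_i, m_i+1} ∩ [−6, 6] = {-2, -1, 0} → 3 states.
Total: 6.

6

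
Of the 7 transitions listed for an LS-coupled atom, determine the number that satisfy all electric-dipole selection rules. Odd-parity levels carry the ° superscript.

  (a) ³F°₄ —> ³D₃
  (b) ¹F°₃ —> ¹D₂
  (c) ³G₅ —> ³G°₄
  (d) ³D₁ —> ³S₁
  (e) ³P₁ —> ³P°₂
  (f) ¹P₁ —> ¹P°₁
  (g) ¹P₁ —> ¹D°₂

6

(a) allowed
(b) allowed
(c) allowed
(d) forbidden (parity, ΔL fail)
(e) allowed
(f) allowed
(g) allowed
Total allowed: 6 of 7.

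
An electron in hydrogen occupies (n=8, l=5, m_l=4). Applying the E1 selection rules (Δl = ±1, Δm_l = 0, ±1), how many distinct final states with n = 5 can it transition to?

E1 requires Δl = ±1, so l_f ∈ {4, 6}; with 0 ≤ l_f ≤ n_f−1 = 4, the allowed l_f values are {4}.
For l_f = 4: m_f ∈ {m_i−1, m_i, m_i+1} ∩ [−4, 4] = {3, 4} → 2 states.
Total: 2.

2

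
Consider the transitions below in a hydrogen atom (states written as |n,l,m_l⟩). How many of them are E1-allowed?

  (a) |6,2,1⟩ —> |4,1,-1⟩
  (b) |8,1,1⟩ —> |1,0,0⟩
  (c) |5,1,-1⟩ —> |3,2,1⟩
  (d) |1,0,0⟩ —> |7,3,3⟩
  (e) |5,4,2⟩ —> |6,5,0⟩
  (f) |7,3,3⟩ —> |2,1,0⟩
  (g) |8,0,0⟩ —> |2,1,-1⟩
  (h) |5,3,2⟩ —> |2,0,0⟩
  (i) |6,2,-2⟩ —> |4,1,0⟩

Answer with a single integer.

(a) forbidden — Δm_l = -2 (E1 requires Δm_l = 0, ±1)
(b) allowed
(c) forbidden — Δm_l = +2 (E1 requires Δm_l = 0, ±1)
(d) forbidden — Δl = +3 (E1 requires Δl = ±1); Δm_l = +3 (E1 requires Δm_l = 0, ±1)
(e) forbidden — Δm_l = -2 (E1 requires Δm_l = 0, ±1)
(f) forbidden — Δl = -2 (E1 requires Δl = ±1); Δm_l = -3 (E1 requires Δm_l = 0, ±1)
(g) allowed
(h) forbidden — Δl = -3 (E1 requires Δl = ±1); Δm_l = -2 (E1 requires Δm_l = 0, ±1)
(i) forbidden — Δm_l = +2 (E1 requires Δm_l = 0, ±1)
Total allowed: 2 of 9.

2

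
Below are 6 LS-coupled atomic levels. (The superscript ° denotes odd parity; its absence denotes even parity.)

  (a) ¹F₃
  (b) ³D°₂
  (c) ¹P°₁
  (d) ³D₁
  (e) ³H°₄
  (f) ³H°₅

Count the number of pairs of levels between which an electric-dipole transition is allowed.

(a)–(b): forbidden (ΔS).
(a)–(c): forbidden (ΔL, ΔJ).
(a)–(d): forbidden (parity, ΔS, ΔJ).
(a)–(e): forbidden (ΔS, ΔL).
(a)–(f): forbidden (ΔS, ΔL, ΔJ).
(b)–(c): forbidden (parity, ΔS).
(b)–(d): allowed.
(b)–(e): forbidden (parity, ΔL, ΔJ).
(b)–(f): forbidden (parity, ΔL, ΔJ).
(c)–(d): forbidden (ΔS).
(c)–(e): forbidden (parity, ΔS, ΔL, ΔJ).
(c)–(f): forbidden (parity, ΔS, ΔL, ΔJ).
(d)–(e): forbidden (ΔL, ΔJ).
(d)–(f): forbidden (ΔL, ΔJ).
(e)–(f): forbidden (parity).
Allowed pairs: 1 of 15.

1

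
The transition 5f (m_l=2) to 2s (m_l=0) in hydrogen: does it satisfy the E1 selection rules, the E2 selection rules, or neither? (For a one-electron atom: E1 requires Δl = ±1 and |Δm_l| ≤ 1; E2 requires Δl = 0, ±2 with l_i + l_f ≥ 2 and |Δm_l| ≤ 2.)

Δl = 0 − 3 = -3; l_i + l_f = 3.
Δm_l = -2.
E1 (Δl = ±1, |Δm_l| ≤ 1): not satisfied.
E2 (Δl = 0,±2, l_i+l_f ≥ 2, |Δm_l| ≤ 2): not satisfied.

neither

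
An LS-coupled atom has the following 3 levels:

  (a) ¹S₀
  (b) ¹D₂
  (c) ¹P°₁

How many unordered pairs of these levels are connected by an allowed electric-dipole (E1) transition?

(a)–(b): forbidden (parity, ΔL, ΔJ).
(a)–(c): allowed.
(b)–(c): allowed.
Allowed pairs: 2 of 3.

2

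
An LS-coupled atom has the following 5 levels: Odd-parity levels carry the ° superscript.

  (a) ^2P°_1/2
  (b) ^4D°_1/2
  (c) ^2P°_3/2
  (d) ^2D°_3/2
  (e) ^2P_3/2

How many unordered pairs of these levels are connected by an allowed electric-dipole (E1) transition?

3

(a)–(b): forbidden (parity, ΔS).
(a)–(c): forbidden (parity).
(a)–(d): forbidden (parity).
(a)–(e): allowed.
(b)–(c): forbidden (parity, ΔS).
(b)–(d): forbidden (parity, ΔS).
(b)–(e): forbidden (ΔS).
(c)–(d): forbidden (parity).
(c)–(e): allowed.
(d)–(e): allowed.
Allowed pairs: 3 of 10.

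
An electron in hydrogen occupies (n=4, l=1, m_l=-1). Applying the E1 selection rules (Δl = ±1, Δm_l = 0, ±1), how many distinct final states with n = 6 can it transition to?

4

E1 requires Δl = ±1, so l_f ∈ {0, 2}; with 0 ≤ l_f ≤ n_f−1 = 5, the allowed l_f values are {0, 2}.
For l_f = 0: m_f ∈ {m_i−1, m_i, m_i+1} ∩ [−0, 0] = {0} → 1 state.
For l_f = 2: m_f ∈ {m_i−1, m_i, m_i+1} ∩ [−2, 2] = {-2, -1, 0} → 3 states.
Total: 4.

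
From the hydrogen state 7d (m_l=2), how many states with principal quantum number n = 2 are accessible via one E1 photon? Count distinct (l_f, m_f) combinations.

1

E1 requires Δl = ±1, so l_f ∈ {1, 3}; with 0 ≤ l_f ≤ n_f−1 = 1, the allowed l_f values are {1}.
For l_f = 1: m_f ∈ {m_i−1, m_i, m_i+1} ∩ [−1, 1] = {1} → 1 state.
Total: 1.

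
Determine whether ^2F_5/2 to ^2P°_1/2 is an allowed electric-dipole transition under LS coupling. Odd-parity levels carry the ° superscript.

Reading off the term symbols: S 1/2→1/2, L 3→1, J 5/2→1/2, parity even→odd.
Parity must change: even → odd — ok.
ΔS = 0: S: 1/2 → 1/2 — ok.
ΔL = 0, ±1 (not L=0↔0): L: 3 → 1, ΔL = -2 — fails.
ΔJ = 0, ±1 (not J=0↔0): J: 5/2 → 1/2, ΔJ = -2 — fails.
Rule(s) violated: ΔL, ΔJ.

forbidden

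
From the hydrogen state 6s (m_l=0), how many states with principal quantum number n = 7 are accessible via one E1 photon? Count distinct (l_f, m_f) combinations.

E1 requires Δl = ±1, so l_f ∈ {-1, 1}; with 0 ≤ l_f ≤ n_f−1 = 6, the allowed l_f values are {1}.
For l_f = 1: m_f ∈ {m_i−1, m_i, m_i+1} ∩ [−1, 1] = {-1, 0, 1} → 3 states.
Total: 3.

3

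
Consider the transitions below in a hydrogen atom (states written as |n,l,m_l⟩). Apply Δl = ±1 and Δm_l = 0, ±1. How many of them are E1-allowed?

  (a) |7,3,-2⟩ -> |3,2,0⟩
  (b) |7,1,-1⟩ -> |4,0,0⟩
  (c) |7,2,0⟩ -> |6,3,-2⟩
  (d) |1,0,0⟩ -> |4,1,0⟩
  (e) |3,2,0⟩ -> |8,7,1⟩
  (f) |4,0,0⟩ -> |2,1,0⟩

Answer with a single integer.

(a) forbidden — Δm_l = +2 (E1 requires Δm_l = 0, ±1)
(b) allowed
(c) forbidden — Δm_l = -2 (E1 requires Δm_l = 0, ±1)
(d) allowed
(e) forbidden — Δl = +5 (E1 requires Δl = ±1)
(f) allowed
Total allowed: 3 of 6.

3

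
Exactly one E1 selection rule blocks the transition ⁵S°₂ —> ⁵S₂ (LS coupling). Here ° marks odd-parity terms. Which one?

the L=0 ↔ L=0 exclusion

ΔJ = 0, ±1 (not J=0↔0): J: 2 → 2, ΔJ = +0 — ✓.
ΔL = 0, ±1 (not L=0↔0): L: 0 → 0, ΔL = +0 — ✗.
Parity must change: odd → even — ✓.
ΔS = 0: S: 2 → 2 — ✓.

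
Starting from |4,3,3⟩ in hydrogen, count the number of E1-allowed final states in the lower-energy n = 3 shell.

1

E1 requires Δl = ±1, so l_f ∈ {2, 4}; with 0 ≤ l_f ≤ n_f−1 = 2, the allowed l_f values are {2}.
For l_f = 2: m_f ∈ {m_i−1, m_i, m_i+1} ∩ [−2, 2] = {2} → 1 state.
Total: 1.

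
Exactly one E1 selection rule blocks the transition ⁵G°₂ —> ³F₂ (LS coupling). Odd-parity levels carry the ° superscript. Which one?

the ΔS = 0 rule

Parity must change: odd → even — satisfied.
ΔS = 0: S: 2 → 1 — violated.
ΔL = 0, ±1 (not L=0↔0): L: 4 → 3, ΔL = -1 — satisfied.
ΔJ = 0, ±1 (not J=0↔0): J: 2 → 2, ΔJ = +0 — satisfied.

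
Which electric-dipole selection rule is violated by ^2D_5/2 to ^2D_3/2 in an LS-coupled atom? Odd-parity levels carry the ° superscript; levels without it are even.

parity

Initial level: S=1/2, L=2, J=5/2, parity even. Final level: S=1/2, L=2, J=3/2, parity even.
ΔJ = 0, ±1 (not J=0↔0): J: 5/2 → 3/2, ΔJ = -1 — ok.
Parity must change: even → even — fails.
ΔS = 0: S: 1/2 → 1/2 — ok.
ΔL = 0, ±1 (not L=0↔0): L: 2 → 2, ΔL = +0 — ok.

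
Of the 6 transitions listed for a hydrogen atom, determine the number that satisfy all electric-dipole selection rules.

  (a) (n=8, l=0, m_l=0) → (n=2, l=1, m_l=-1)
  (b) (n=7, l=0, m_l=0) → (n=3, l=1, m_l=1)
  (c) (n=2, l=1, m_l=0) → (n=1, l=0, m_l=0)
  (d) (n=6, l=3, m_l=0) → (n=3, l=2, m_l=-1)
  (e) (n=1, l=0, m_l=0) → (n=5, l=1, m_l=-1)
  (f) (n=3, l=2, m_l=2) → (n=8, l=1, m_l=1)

6

(a) allowed
(b) allowed
(c) allowed
(d) allowed
(e) allowed
(f) allowed
Total allowed: 6 of 6.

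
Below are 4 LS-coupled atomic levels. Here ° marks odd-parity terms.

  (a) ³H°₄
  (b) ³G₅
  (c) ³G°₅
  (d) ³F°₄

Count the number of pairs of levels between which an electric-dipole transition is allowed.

3

(a)–(b): allowed.
(a)–(c): forbidden (parity).
(a)–(d): forbidden (parity, ΔL).
(b)–(c): allowed.
(b)–(d): allowed.
(c)–(d): forbidden (parity).
Allowed pairs: 3 of 6.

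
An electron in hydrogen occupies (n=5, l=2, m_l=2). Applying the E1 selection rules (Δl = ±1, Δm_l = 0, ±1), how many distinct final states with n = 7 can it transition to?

4

E1 requires Δl = ±1, so l_f ∈ {1, 3}; with 0 ≤ l_f ≤ n_f−1 = 6, the allowed l_f values are {1, 3}.
For l_f = 1: m_f ∈ {m_i−1, m_i, m_i+1} ∩ [−1, 1] = {1} → 1 state.
For l_f = 3: m_f ∈ {m_i−1, m_i, m_i+1} ∩ [−3, 3] = {1, 2, 3} → 3 states.
Total: 4.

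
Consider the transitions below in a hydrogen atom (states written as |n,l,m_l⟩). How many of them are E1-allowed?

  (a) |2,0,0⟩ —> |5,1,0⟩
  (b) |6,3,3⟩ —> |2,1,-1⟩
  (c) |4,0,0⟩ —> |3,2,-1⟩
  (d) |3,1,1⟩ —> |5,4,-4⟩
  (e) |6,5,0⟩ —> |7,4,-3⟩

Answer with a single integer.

1

(a) allowed
(b) forbidden — Δl = -2 (E1 requires Δl = ±1); Δm_l = -4 (E1 requires Δm_l = 0, ±1)
(c) forbidden — Δl = +2 (E1 requires Δl = ±1)
(d) forbidden — Δl = +3 (E1 requires Δl = ±1); Δm_l = -5 (E1 requires Δm_l = 0, ±1)
(e) forbidden — Δm_l = -3 (E1 requires Δm_l = 0, ±1)
Total allowed: 1 of 5.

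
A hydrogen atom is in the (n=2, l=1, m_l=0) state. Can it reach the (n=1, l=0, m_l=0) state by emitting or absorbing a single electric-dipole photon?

allowed

Δl = 0 − 1 = -1; the E1 rule Δl = ±1 is passes.
Δm_l = 0 − (0) = +0. E1 requires Δm_l = 0, ±1: passes.
All E1 selection rules are satisfied.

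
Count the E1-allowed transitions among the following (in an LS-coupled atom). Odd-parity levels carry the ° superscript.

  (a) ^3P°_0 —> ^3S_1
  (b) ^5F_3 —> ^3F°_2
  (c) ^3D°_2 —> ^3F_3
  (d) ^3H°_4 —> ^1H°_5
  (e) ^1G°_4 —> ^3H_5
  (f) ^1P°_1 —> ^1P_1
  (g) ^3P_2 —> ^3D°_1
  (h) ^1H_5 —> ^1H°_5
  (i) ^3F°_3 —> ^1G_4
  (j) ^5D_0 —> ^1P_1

(a) allowed
(b) forbidden (ΔS fails)
(c) allowed
(d) forbidden (parity, ΔS fail)
(e) forbidden (ΔS fails)
(f) allowed
(g) allowed
(h) allowed
(i) forbidden (ΔS fails)
(j) forbidden (parity, ΔS fail)
Total allowed: 5 of 10.

5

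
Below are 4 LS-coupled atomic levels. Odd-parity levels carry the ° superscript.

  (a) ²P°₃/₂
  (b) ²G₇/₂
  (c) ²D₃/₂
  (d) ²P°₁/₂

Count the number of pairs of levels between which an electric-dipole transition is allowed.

(a)–(b): forbidden (ΔL, ΔJ).
(a)–(c): allowed.
(a)–(d): forbidden (parity).
(b)–(c): forbidden (parity, ΔL, ΔJ).
(b)–(d): forbidden (ΔL, ΔJ).
(c)–(d): allowed.
Allowed pairs: 2 of 6.

2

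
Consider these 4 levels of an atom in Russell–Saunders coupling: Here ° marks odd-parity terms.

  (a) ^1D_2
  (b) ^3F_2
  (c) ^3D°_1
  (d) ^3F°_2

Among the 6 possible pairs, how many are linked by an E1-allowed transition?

(a)–(b): forbidden (parity, ΔS).
(a)–(c): forbidden (ΔS).
(a)–(d): forbidden (ΔS).
(b)–(c): allowed.
(b)–(d): allowed.
(c)–(d): forbidden (parity).
Allowed pairs: 2 of 6.

2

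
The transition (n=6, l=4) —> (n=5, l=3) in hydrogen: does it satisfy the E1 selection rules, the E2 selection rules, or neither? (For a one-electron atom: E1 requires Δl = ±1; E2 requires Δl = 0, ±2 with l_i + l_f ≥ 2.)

Δl = 3 − 4 = -1; l_i + l_f = 7.
E1 (Δl = ±1): satisfied.
E2 (Δl = 0,±2, l_i+l_f ≥ 2): not satisfied.

E1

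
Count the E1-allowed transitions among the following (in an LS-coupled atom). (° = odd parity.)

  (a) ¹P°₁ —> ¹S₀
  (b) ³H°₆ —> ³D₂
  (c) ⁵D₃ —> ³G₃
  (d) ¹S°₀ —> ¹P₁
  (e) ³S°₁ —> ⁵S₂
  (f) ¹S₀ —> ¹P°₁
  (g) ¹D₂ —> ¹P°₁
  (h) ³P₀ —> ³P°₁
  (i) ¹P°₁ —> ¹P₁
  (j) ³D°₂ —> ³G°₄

(a) allowed
(b) forbidden (ΔL, ΔJ fail)
(c) forbidden (parity, ΔS, ΔL fail)
(d) allowed
(e) forbidden (ΔS, ΔL fail)
(f) allowed
(g) allowed
(h) allowed
(i) allowed
(j) forbidden (parity, ΔL, ΔJ fail)
Total allowed: 6 of 10.

6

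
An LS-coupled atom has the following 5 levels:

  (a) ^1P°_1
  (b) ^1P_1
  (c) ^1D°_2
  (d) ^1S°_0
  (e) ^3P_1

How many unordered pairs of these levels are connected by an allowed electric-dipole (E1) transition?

(a)–(b): allowed.
(a)–(c): forbidden (parity).
(a)–(d): forbidden (parity).
(a)–(e): forbidden (ΔS).
(b)–(c): allowed.
(b)–(d): allowed.
(b)–(e): forbidden (parity, ΔS).
(c)–(d): forbidden (parity, ΔL, ΔJ).
(c)–(e): forbidden (ΔS).
(d)–(e): forbidden (ΔS).
Allowed pairs: 3 of 10.

3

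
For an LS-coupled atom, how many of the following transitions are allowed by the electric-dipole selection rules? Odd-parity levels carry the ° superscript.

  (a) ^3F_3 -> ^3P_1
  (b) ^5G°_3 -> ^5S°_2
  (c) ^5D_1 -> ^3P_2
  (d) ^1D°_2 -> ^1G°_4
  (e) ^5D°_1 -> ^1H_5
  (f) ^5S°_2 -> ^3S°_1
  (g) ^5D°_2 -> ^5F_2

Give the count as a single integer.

1

(a) forbidden (parity, ΔL, ΔJ fail)
(b) forbidden (parity, ΔL fail)
(c) forbidden (parity, ΔS fail)
(d) forbidden (parity, ΔL, ΔJ fail)
(e) forbidden (ΔS, ΔL, ΔJ fail)
(f) forbidden (parity, ΔS, ΔL fail)
(g) allowed
Total allowed: 1 of 7.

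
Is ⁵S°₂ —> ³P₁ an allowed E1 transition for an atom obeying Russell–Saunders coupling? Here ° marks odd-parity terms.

Reading off the term symbols: S 2→1, L 0→1, J 2→1, parity odd→even.
ΔJ = 0, ±1 (not J=0↔0): J: 2 → 1, ΔJ = -1 — satisfied.
ΔS = 0: S: 2 → 1 — violated.
ΔL = 0, ±1 (not L=0↔0): L: 0 → 1, ΔL = +1 — satisfied.
Parity must change: odd → even — satisfied.
Rule(s) violated: ΔS.

forbidden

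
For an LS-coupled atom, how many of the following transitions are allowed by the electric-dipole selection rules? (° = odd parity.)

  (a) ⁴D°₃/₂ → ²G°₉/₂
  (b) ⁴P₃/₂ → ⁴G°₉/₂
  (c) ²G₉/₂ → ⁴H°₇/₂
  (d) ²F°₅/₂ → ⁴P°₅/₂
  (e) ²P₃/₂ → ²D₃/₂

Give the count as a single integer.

(a) forbidden (parity, ΔS, ΔL, ΔJ fail)
(b) forbidden (ΔL, ΔJ fail)
(c) forbidden (ΔS fails)
(d) forbidden (parity, ΔS, ΔL fail)
(e) forbidden (parity fails)
Total allowed: 0 of 5.

0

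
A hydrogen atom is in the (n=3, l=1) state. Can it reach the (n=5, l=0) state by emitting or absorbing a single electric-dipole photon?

allowed

l: 1 → 0 (Δl = -1). Δl = ±1 ✓.
All E1 selection rules are satisfied.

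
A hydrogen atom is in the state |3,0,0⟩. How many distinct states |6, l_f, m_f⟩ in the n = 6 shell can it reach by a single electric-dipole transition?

E1 requires Δl = ±1, so l_f ∈ {-1, 1}; with 0 ≤ l_f ≤ n_f−1 = 5, the allowed l_f values are {1}.
For l_f = 1: m_f ∈ {m_i−1, m_i, m_i+1} ∩ [−1, 1] = {-1, 0, 1} → 3 states.
Total: 3.

3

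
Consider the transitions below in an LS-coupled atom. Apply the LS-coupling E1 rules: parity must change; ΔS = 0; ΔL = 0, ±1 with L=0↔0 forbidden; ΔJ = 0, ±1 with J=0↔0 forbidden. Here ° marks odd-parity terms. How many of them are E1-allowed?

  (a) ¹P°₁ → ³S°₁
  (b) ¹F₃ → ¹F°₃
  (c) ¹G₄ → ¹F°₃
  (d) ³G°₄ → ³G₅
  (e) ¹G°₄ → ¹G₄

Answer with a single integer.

4

(a) forbidden (parity, ΔS fail)
(b) allowed
(c) allowed
(d) allowed
(e) allowed
Total allowed: 4 of 5.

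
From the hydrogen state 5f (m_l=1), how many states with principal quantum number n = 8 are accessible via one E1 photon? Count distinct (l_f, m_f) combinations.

E1 requires Δl = ±1, so l_f ∈ {2, 4}; with 0 ≤ l_f ≤ n_f−1 = 7, the allowed l_f values are {2, 4}.
For l_f = 2: m_f ∈ {m_i−1, m_i, m_i+1} ∩ [−2, 2] = {0, 1, 2} → 3 states.
For l_f = 4: m_f ∈ {m_i−1, m_i, m_i+1} ∩ [−4, 4] = {0, 1, 2} → 3 states.
Total: 6.

6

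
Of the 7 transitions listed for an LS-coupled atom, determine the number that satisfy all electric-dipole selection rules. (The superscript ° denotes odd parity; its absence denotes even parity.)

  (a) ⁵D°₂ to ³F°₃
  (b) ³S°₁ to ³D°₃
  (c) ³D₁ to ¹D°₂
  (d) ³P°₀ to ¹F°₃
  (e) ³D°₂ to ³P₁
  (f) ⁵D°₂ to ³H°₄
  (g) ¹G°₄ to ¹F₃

(a) forbidden (parity, ΔS fail)
(b) forbidden (parity, ΔL, ΔJ fail)
(c) forbidden (ΔS fails)
(d) forbidden (parity, ΔS, ΔL, ΔJ fail)
(e) allowed
(f) forbidden (parity, ΔS, ΔL, ΔJ fail)
(g) allowed
Total allowed: 2 of 7.

2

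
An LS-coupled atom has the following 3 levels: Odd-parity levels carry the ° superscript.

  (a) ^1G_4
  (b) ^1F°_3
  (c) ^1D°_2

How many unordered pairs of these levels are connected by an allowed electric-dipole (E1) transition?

1

(a)–(b): allowed.
(a)–(c): forbidden (ΔL, ΔJ).
(b)–(c): forbidden (parity).
Allowed pairs: 1 of 3.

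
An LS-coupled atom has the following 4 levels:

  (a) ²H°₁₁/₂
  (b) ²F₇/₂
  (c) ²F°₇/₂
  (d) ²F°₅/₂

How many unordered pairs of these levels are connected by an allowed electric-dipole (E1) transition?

2

(a)–(b): forbidden (ΔL, ΔJ).
(a)–(c): forbidden (parity, ΔL, ΔJ).
(a)–(d): forbidden (parity, ΔL, ΔJ).
(b)–(c): allowed.
(b)–(d): allowed.
(c)–(d): forbidden (parity).
Allowed pairs: 2 of 6.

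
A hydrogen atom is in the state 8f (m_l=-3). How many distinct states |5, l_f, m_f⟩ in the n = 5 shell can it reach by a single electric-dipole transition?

E1 requires Δl = ±1, so l_f ∈ {2, 4}; with 0 ≤ l_f ≤ n_f−1 = 4, the allowed l_f values are {2, 4}.
For l_f = 2: m_f ∈ {m_i−1, m_i, m_i+1} ∩ [−2, 2] = {-2} → 1 state.
For l_f = 4: m_f ∈ {m_i−1, m_i, m_i+1} ∩ [−4, 4] = {-4, -3, -2} → 3 states.
Total: 4.

4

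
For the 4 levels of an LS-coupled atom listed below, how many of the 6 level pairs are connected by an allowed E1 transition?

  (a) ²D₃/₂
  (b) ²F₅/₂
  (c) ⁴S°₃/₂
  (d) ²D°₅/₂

(a)–(b): forbidden (parity).
(a)–(c): forbidden (ΔS, ΔL).
(a)–(d): allowed.
(b)–(c): forbidden (ΔS, ΔL).
(b)–(d): allowed.
(c)–(d): forbidden (parity, ΔS, ΔL).
Allowed pairs: 2 of 6.

2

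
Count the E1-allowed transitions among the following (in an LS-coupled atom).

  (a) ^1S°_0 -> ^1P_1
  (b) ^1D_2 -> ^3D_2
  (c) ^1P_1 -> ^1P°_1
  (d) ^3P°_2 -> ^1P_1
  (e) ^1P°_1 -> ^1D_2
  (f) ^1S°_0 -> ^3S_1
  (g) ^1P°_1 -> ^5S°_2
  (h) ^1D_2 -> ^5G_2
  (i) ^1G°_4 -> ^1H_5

(a) allowed
(b) forbidden (parity, ΔS fail)
(c) allowed
(d) forbidden (ΔS fails)
(e) allowed
(f) forbidden (ΔS, ΔL fail)
(g) forbidden (parity, ΔS fail)
(h) forbidden (parity, ΔS, ΔL fail)
(i) allowed
Total allowed: 4 of 9.

4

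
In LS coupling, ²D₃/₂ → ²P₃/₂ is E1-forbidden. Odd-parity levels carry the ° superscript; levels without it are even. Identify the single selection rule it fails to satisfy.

parity

ΔL = 0, ±1 (not L=0↔0): L: 2 → 1, ΔL = -1 — ok.
Parity must change: even → even — fails.
ΔJ = 0, ±1 (not J=0↔0): J: 3/2 → 3/2, ΔJ = +0 — ok.
ΔS = 0: S: 1/2 → 1/2 — ok.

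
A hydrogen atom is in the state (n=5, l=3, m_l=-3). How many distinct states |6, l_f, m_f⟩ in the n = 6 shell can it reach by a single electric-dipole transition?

E1 requires Δl = ±1, so l_f ∈ {2, 4}; with 0 ≤ l_f ≤ n_f−1 = 5, the allowed l_f values are {2, 4}.
For l_f = 2: m_f ∈ {m_i−1, m_i, m_i+1} ∩ [−2, 2] = {-2} → 1 state.
For l_f = 4: m_f ∈ {m_i−1, m_i, m_i+1} ∩ [−4, 4] = {-4, -3, -2} → 3 states.
Total: 4.

4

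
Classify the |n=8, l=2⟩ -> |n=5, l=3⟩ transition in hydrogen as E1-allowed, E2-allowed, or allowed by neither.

Δl = 3 − 2 = +1; l_i + l_f = 5.
E1 (Δl = ±1): satisfied.
E2 (Δl = 0,±2, l_i+l_f ≥ 2): not satisfied.

E1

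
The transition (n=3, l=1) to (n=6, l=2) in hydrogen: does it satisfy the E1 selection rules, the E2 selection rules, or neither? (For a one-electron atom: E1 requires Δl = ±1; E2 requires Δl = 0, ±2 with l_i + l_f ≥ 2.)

Δl = 2 − 1 = +1; l_i + l_f = 3.
E1 (Δl = ±1): satisfied.
E2 (Δl = 0,±2, l_i+l_f ≥ 2): not satisfied.

E1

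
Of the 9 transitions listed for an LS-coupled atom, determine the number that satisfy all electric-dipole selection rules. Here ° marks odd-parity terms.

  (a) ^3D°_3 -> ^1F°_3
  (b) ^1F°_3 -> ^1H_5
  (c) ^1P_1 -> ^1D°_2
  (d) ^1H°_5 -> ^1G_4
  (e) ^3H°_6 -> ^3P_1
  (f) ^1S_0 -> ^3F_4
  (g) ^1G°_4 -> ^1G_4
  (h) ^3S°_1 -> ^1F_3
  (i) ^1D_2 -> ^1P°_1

4

(a) forbidden (parity, ΔS fail)
(b) forbidden (ΔL, ΔJ fail)
(c) allowed
(d) allowed
(e) forbidden (ΔL, ΔJ fail)
(f) forbidden (parity, ΔS, ΔL, ΔJ fail)
(g) allowed
(h) forbidden (ΔS, ΔL, ΔJ fail)
(i) allowed
Total allowed: 4 of 9.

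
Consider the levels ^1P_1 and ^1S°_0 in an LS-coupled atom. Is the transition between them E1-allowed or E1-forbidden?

allowed

Parity must change: even → odd — passes.
ΔS = 0: S: 0 → 0 — passes.
ΔL = 0, ±1 (not L=0↔0): L: 1 → 0, ΔL = -1 — passes.
ΔJ = 0, ±1 (not J=0↔0): J: 1 → 0, ΔJ = -1 — passes.
All four E1 rules are satisfied.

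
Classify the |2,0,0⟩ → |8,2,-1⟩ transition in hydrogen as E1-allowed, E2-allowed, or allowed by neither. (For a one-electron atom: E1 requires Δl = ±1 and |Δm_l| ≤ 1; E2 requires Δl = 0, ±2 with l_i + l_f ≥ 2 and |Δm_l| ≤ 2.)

Δl = 2 − 0 = +2; l_i + l_f = 2.
Δm_l = -1.
E1 (Δl = ±1, |Δm_l| ≤ 1): not satisfied.
E2 (Δl = 0,±2, l_i+l_f ≥ 2, |Δm_l| ≤ 2): satisfied.

E2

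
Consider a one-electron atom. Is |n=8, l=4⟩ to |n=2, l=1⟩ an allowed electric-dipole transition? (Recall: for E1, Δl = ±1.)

forbidden

Δl = 1 − 4 = -3; the E1 rule Δl = ±1 is violated.
The transition is electric-dipole forbidden.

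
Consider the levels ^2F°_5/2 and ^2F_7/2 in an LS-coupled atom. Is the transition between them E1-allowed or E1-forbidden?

allowed

ΔJ = 0, ±1 (not J=0↔0): J: 5/2 → 7/2, ΔJ = +1 — ✓.
Parity must change: odd → even — ✓.
ΔL = 0, ±1 (not L=0↔0): L: 3 → 3, ΔL = +0 — ✓.
ΔS = 0: S: 1/2 → 1/2 — ✓.
All four E1 rules are satisfied.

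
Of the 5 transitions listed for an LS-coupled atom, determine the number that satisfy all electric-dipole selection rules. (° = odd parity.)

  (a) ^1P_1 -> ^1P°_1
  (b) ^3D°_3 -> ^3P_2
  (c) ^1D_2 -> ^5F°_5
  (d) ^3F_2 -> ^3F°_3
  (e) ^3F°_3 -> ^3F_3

4

(a) allowed
(b) allowed
(c) forbidden (ΔS, ΔJ fail)
(d) allowed
(e) allowed
Total allowed: 4 of 5.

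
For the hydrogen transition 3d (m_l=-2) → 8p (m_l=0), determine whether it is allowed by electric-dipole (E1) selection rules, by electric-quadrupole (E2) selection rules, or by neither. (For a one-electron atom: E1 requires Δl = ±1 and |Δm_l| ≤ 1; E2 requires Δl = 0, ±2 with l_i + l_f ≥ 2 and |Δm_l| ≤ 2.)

neither

Δl = 1 − 2 = -1; l_i + l_f = 3.
Δm_l = +2.
E1 (Δl = ±1, |Δm_l| ≤ 1): not satisfied.
E2 (Δl = 0,±2, l_i+l_f ≥ 2, |Δm_l| ≤ 2): not satisfied.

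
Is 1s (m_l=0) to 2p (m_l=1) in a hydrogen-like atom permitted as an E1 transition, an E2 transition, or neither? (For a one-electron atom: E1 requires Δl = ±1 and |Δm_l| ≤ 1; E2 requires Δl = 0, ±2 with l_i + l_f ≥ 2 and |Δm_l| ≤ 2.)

Δl = 1 − 0 = +1; l_i + l_f = 1.
Δm_l = +1.
E1 (Δl = ±1, |Δm_l| ≤ 1): satisfied.
E2 (Δl = 0,±2, l_i+l_f ≥ 2, |Δm_l| ≤ 2): not satisfied.

E1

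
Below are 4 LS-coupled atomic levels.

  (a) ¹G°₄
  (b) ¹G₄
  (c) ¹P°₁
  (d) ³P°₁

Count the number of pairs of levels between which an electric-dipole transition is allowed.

1

(a)–(b): allowed.
(a)–(c): forbidden (parity, ΔL, ΔJ).
(a)–(d): forbidden (parity, ΔS, ΔL, ΔJ).
(b)–(c): forbidden (ΔL, ΔJ).
(b)–(d): forbidden (ΔS, ΔL, ΔJ).
(c)–(d): forbidden (parity, ΔS).
Allowed pairs: 1 of 6.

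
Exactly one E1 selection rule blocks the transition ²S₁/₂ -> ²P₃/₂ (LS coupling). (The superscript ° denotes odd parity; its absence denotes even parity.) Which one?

parity

Reading off the term symbols: S 1/2→1/2, L 0→1, J 1/2→3/2, parity even→even.
ΔJ = 0, ±1 (not J=0↔0): J: 1/2 → 3/2, ΔJ = +1 — satisfied.
Parity must change: even → even — violated.
ΔL = 0, ±1 (not L=0↔0): L: 0 → 1, ΔL = +1 — satisfied.
ΔS = 0: S: 1/2 → 1/2 — satisfied.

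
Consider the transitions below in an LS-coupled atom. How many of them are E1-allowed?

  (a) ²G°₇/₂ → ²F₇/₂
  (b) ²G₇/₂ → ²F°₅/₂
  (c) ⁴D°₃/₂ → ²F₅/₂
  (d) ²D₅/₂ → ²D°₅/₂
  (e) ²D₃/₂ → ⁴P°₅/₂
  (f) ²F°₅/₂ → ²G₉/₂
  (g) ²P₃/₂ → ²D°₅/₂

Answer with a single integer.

(a) allowed
(b) allowed
(c) forbidden (ΔS fails)
(d) allowed
(e) forbidden (ΔS fails)
(f) forbidden (ΔJ fails)
(g) allowed
Total allowed: 4 of 7.

4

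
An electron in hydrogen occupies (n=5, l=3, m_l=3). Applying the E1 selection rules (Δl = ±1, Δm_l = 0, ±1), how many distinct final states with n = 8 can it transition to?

4

E1 requires Δl = ±1, so l_f ∈ {2, 4}; with 0 ≤ l_f ≤ n_f−1 = 7, the allowed l_f values are {2, 4}.
For l_f = 2: m_f ∈ {m_i−1, m_i, m_i+1} ∩ [−2, 2] = {2} → 1 state.
For l_f = 4: m_f ∈ {m_i−1, m_i, m_i+1} ∩ [−4, 4] = {2, 3, 4} → 3 states.
Total: 4.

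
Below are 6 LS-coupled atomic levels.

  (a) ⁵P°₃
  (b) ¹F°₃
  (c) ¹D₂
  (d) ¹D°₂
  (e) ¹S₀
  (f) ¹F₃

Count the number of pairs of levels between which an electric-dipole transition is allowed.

(a)–(b): forbidden (parity, ΔS, ΔL).
(a)–(c): forbidden (ΔS).
(a)–(d): forbidden (parity, ΔS).
(a)–(e): forbidden (ΔS, ΔJ).
(a)–(f): forbidden (ΔS, ΔL).
(b)–(c): allowed.
(b)–(d): forbidden (parity).
(b)–(e): forbidden (ΔL, ΔJ).
(b)–(f): allowed.
(c)–(d): allowed.
(c)–(e): forbidden (parity, ΔL, ΔJ).
(c)–(f): forbidden (parity).
(d)–(e): forbidden (ΔL, ΔJ).
(d)–(f): allowed.
(e)–(f): forbidden (parity, ΔL, ΔJ).
Allowed pairs: 4 of 15.

4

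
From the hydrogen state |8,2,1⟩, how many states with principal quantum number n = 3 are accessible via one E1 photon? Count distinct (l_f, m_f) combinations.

E1 requires Δl = ±1, so l_f ∈ {1, 3}; with 0 ≤ l_f ≤ n_f−1 = 2, the allowed l_f values are {1}.
For l_f = 1: m_f ∈ {m_i−1, m_i, m_i+1} ∩ [−1, 1] = {0, 1} → 2 states.
Total: 2.

2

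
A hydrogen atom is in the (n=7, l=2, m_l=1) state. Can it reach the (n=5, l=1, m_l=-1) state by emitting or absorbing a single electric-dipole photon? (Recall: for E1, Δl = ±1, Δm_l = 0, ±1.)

l: 2 → 1 (Δl = -1). Δl = ±1 satisfied.
Δm_l = -1 − (1) = -2. E1 requires Δm_l = 0, ±1: violated.
The transition is electric-dipole forbidden.

forbidden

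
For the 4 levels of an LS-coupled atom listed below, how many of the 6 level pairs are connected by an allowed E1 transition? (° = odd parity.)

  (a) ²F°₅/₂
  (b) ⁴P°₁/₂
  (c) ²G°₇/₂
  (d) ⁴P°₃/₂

(a)–(b): forbidden (parity, ΔS, ΔL, ΔJ).
(a)–(c): forbidden (parity).
(a)–(d): forbidden (parity, ΔS, ΔL).
(b)–(c): forbidden (parity, ΔS, ΔL, ΔJ).
(b)–(d): forbidden (parity).
(c)–(d): forbidden (parity, ΔS, ΔL, ΔJ).
Allowed pairs: 0 of 6.

0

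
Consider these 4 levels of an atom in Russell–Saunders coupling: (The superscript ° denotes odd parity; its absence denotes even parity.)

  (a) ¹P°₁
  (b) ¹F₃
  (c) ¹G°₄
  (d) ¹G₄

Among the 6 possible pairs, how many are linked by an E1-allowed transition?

(a)–(b): forbidden (ΔL, ΔJ).
(a)–(c): forbidden (parity, ΔL, ΔJ).
(a)–(d): forbidden (ΔL, ΔJ).
(b)–(c): allowed.
(b)–(d): forbidden (parity).
(c)–(d): allowed.
Allowed pairs: 2 of 6.

2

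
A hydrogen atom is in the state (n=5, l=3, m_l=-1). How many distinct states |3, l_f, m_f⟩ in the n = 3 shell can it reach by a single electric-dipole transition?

3

E1 requires Δl = ±1, so l_f ∈ {2, 4}; with 0 ≤ l_f ≤ n_f−1 = 2, the allowed l_f values are {2}.
For l_f = 2: m_f ∈ {m_i−1, m_i, m_i+1} ∩ [−2, 2] = {-2, -1, 0} → 3 states.
Total: 3.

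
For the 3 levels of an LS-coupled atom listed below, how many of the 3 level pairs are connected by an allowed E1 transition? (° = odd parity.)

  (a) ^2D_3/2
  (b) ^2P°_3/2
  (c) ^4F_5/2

(a)–(b): allowed.
(a)–(c): forbidden (parity, ΔS).
(b)–(c): forbidden (ΔS, ΔL).
Allowed pairs: 1 of 3.

1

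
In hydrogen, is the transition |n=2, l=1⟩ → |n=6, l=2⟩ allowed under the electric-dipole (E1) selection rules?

Initial l = 1, final l = 2, so Δl = +1. E1 requires Δl = ±1: ok.
All E1 selection rules are satisfied.

allowed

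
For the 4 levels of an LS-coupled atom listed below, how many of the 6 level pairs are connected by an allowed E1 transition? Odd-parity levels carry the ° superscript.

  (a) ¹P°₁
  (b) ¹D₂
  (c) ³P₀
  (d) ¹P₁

(a)–(b): allowed.
(a)–(c): forbidden (ΔS).
(a)–(d): allowed.
(b)–(c): forbidden (parity, ΔS, ΔJ).
(b)–(d): forbidden (parity).
(c)–(d): forbidden (parity, ΔS).
Allowed pairs: 2 of 6.

2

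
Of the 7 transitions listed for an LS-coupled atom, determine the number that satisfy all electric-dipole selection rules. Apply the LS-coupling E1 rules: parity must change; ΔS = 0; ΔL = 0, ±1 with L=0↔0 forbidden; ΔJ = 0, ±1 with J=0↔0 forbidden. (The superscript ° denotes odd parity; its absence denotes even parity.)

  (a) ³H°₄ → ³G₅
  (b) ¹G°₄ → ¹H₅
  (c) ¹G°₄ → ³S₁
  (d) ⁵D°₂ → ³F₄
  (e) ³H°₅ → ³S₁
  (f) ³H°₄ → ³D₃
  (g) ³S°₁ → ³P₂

(a) allowed
(b) allowed
(c) forbidden (ΔS, ΔL, ΔJ fail)
(d) forbidden (ΔS, ΔJ fail)
(e) forbidden (ΔL, ΔJ fail)
(f) forbidden (ΔL fails)
(g) allowed
Total allowed: 3 of 7.

3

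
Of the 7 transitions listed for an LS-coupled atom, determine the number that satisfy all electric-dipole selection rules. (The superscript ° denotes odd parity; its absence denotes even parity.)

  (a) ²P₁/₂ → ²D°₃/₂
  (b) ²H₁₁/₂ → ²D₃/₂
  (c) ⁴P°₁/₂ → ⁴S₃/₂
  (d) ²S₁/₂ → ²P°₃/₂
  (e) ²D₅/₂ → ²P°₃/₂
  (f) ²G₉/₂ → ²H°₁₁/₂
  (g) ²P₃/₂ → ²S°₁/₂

(a) allowed
(b) forbidden (parity, ΔL, ΔJ fail)
(c) allowed
(d) allowed
(e) allowed
(f) allowed
(g) allowed
Total allowed: 6 of 7.

6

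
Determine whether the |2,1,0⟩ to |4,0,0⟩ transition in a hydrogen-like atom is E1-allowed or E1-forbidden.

Δl = 0 − 1 = -1; the E1 rule Δl = ±1 is passes.
Δm_l = 0 − (0) = +0. E1 requires Δm_l = 0, ±1: passes.
All E1 selection rules are satisfied.

allowed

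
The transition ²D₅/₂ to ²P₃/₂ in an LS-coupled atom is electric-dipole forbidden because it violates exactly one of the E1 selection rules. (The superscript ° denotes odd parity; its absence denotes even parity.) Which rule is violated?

parity

Initial level: S=1/2, L=2, J=5/2, parity even. Final level: S=1/2, L=1, J=3/2, parity even.
ΔS = 0: S: 1/2 → 1/2 — passes.
ΔL = 0, ±1 (not L=0↔0): L: 2 → 1, ΔL = -1 — passes.
Parity must change: even → even — fails.
ΔJ = 0, ±1 (not J=0↔0): J: 5/2 → 3/2, ΔJ = -1 — passes.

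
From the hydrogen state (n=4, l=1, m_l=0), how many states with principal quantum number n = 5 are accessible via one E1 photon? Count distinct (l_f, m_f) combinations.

4

E1 requires Δl = ±1, so l_f ∈ {0, 2}; with 0 ≤ l_f ≤ n_f−1 = 4, the allowed l_f values are {0, 2}.
For l_f = 0: m_f ∈ {m_i−1, m_i, m_i+1} ∩ [−0, 0] = {0} → 1 state.
For l_f = 2: m_f ∈ {m_i−1, m_i, m_i+1} ∩ [−2, 2] = {-1, 0, 1} → 3 states.
Total: 4.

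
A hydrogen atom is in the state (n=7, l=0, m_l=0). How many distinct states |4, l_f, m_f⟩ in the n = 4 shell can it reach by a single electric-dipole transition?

E1 requires Δl = ±1, so l_f ∈ {-1, 1}; with 0 ≤ l_f ≤ n_f−1 = 3, the allowed l_f values are {1}.
For l_f = 1: m_f ∈ {m_i−1, m_i, m_i+1} ∩ [−1, 1] = {-1, 0, 1} → 3 states.
Total: 3.

3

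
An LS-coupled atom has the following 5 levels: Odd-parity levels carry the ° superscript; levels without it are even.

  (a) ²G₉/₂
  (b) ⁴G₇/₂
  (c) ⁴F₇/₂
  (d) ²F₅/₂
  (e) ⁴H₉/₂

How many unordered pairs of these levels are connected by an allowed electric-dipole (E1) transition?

0

(a)–(b): forbidden (parity, ΔS).
(a)–(c): forbidden (parity, ΔS).
(a)–(d): forbidden (parity, ΔJ).
(a)–(e): forbidden (parity, ΔS).
(b)–(c): forbidden (parity).
(b)–(d): forbidden (parity, ΔS).
(b)–(e): forbidden (parity).
(c)–(d): forbidden (parity, ΔS).
(c)–(e): forbidden (parity, ΔL).
(d)–(e): forbidden (parity, ΔS, ΔL, ΔJ).
Allowed pairs: 0 of 10.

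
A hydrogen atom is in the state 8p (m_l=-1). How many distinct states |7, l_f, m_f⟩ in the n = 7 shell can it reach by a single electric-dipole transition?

4

E1 requires Δl = ±1, so l_f ∈ {0, 2}; with 0 ≤ l_f ≤ n_f−1 = 6, the allowed l_f values are {0, 2}.
For l_f = 0: m_f ∈ {m_i−1, m_i, m_i+1} ∩ [−0, 0] = {0} → 1 state.
For l_f = 2: m_f ∈ {m_i−1, m_i, m_i+1} ∩ [−2, 2] = {-2, -1, 0} → 3 states.
Total: 4.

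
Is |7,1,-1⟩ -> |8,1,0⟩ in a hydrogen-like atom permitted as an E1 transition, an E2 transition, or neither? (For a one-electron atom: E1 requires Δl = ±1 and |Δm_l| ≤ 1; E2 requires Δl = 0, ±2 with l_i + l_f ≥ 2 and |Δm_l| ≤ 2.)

Δl = 1 − 1 = +0; l_i + l_f = 2.
Δm_l = +1.
E1 (Δl = ±1, |Δm_l| ≤ 1): not satisfied.
E2 (Δl = 0,±2, l_i+l_f ≥ 2, |Δm_l| ≤ 2): satisfied.

E2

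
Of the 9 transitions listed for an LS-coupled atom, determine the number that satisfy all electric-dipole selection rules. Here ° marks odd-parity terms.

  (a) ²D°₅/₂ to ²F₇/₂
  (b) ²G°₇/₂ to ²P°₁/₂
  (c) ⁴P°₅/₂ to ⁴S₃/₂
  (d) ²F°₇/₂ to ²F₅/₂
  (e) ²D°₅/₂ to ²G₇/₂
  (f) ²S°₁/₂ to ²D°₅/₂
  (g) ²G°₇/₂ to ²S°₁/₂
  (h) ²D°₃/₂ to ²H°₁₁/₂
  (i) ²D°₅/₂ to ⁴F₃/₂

3

(a) allowed
(b) forbidden (parity, ΔL, ΔJ fail)
(c) allowed
(d) allowed
(e) forbidden (ΔL fails)
(f) forbidden (parity, ΔL, ΔJ fail)
(g) forbidden (parity, ΔL, ΔJ fail)
(h) forbidden (parity, ΔL, ΔJ fail)
(i) forbidden (ΔS fails)
Total allowed: 3 of 9.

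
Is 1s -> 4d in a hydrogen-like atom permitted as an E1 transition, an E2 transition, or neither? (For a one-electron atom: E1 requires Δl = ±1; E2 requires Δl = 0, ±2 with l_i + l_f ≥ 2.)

Δl = 2 − 0 = +2; l_i + l_f = 2.
E1 (Δl = ±1): not satisfied.
E2 (Δl = 0,±2, l_i+l_f ≥ 2): satisfied.

E2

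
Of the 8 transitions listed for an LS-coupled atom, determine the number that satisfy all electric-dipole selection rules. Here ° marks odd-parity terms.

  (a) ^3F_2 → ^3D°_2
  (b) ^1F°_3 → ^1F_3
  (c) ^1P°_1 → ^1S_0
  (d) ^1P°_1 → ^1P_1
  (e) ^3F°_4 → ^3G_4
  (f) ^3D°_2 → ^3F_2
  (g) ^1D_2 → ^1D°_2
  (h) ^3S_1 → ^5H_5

7

(a) allowed
(b) allowed
(c) allowed
(d) allowed
(e) allowed
(f) allowed
(g) allowed
(h) forbidden (parity, ΔS, ΔL, ΔJ fail)
Total allowed: 7 of 8.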